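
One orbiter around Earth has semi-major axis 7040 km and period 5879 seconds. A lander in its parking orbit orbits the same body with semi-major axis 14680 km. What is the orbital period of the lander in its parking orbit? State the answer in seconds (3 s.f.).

T₂ ≈ 17700 seconds

Kepler's third law: T² ∝ a³, so T₂ = T₁ (a₂/a₁)^(3/2).
a₂/a₁ = 2.085, (a₂/a₁)^(3/2) = 3.011.
T₂ = 5879 × 3.011 = 17700 seconds.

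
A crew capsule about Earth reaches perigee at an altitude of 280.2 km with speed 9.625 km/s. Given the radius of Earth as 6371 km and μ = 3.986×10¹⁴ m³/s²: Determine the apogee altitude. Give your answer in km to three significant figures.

apogee altitude ≈ 16300 km

r_p = 6371 + 280.2 = 6651.2 km = 6.651×10⁶ m.
Specific energy ε = v²/2 − μ/r = -1.361×10⁷ J/kg, so a = −μ/(2ε) = 1.465×10⁷ m.
The apsides satisfy r_p + r_a = 2a, so the apogee radius is 2a − r_p = 2.264×10⁷ m = 22639 km.
Apogee altitude = 22639 − 6371 = 16268 km.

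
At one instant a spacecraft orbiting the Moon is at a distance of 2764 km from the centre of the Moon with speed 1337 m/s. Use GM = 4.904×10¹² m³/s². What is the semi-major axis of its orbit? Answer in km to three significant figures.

r = 2.764×10⁶ m.
Vis-viva rearranged: 1/a = 2/r − v²/μ = 7.236×10⁻⁷ − 3.645×10⁻⁷ = 3.591×10⁻⁷ m⁻¹.
a = 2.785×10⁶ m = 2784.9 km.

a ≈ 2780 km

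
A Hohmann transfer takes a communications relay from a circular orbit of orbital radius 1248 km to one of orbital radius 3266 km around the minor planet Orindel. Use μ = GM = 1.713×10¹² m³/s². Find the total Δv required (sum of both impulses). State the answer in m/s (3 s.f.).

Δv_total ≈ 423 m/s

r₁ = 1248 km = 1.248×10⁶ m.
r₂ = 3266 km = 3.266×10⁶ m.
Transfer ellipse a_t = (r₁ + r₂)/2 = 2.257×10⁶ m.
At r₁: circular v_c1 = √(μ/r₁) = 1172 m/s; transfer-periapsis v_p = √[μ(2/r₁ − 1/a_t)] = 1409 m/s.
Δv₁ = v_p − v_c1 = 237.8 m/s.
At r₂: circular v_c2 = √(μ/r₂) = 724.2 m/s; transfer-apoapsis v_a = √[μ(2/r₂ − 1/a_t)] = 538.5 m/s.
Δv₂ = v_c2 − v_a = 185.7 m/s.
Total Δv = Δv₁ + Δv₂ = 423.4 m/s.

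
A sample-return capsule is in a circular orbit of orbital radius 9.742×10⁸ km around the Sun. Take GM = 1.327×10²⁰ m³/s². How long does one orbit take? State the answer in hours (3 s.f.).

r = 9.742×10⁸ km = 9.742×10¹¹ m.
Kepler's third law: T = 2π√(r³/μ) = 2π√((9.742×10¹¹)³ / 1.327×10²⁰).
r³/μ = 6.967×10¹⁵ s², so T = 2π × 8.347×10⁷ = 5.245×10⁸ s.
Converting: 5.245×10⁸ s ÷ 3600 = 1.457×10⁵ hours.

T ≈ 146000 hours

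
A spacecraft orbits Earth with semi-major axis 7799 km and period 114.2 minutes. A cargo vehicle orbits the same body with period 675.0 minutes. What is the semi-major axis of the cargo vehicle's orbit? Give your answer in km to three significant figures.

Kepler's third law: a³ ∝ T², so a₂ = a₁ (T₂/T₁)^(2/3).
T₂/T₁ = 5.911, (T₂/T₁)^(2/3) = 3.269.
a₂ = 7799 × 3.269 = 25500 km.

a₂ ≈ 25500 km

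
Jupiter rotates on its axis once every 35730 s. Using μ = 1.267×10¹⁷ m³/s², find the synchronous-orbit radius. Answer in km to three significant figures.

A synchronous orbit has period T, so by Kepler's third law a = (μT²/4π²)^(1/3).
μT²/4π² = 1.267×10¹⁷ × (3.573×10⁴)² / 39.48 = 4.097×10²⁴ m³.
a = 1.600×10⁸ m = 1.6002×10⁵ km.

r_sync ≈ 1.60×10⁵ km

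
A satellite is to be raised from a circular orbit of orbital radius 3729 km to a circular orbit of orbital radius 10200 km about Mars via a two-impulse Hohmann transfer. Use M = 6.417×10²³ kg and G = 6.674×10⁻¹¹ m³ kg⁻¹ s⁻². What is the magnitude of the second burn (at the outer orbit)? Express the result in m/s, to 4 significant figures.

μ = GM = 6.674×10⁻¹¹ × 6.417×10²³ = 4.283×10¹³ m³/s².
r₁ = 3729 km = 3.729×10⁶ m.
r₂ = 10200 km = 1.020×10⁷ m.
Transfer ellipse a_t = (r₁ + r₂)/2 = 6.964×10⁶ m.
At r₁: circular v_c1 = √(μ/r₁) = 3389 m/s; transfer-periapsis v_p = √[μ(2/r₁ − 1/a_t)] = 4101 m/s.
At r₂: circular v_c2 = √(μ/r₂) = 2049 m/s; transfer-apoapsis v_a = √[μ(2/r₂ − 1/a_t)] = 1499 m/s.
Δv₂ = v_c2 − v_a = 549.7 m/s.

Δv ≈ 549.7 m/s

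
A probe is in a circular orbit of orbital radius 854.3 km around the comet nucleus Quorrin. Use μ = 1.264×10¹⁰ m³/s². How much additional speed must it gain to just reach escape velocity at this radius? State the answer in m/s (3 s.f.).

r = 854.3 km = 8.543×10⁵ m.
Circular speed v_c = √(μ/r) = 121.6 m/s.
Escape speed v_esc = √(2μ/r) = √2 × v_c = 172.0 m/s.
Δv = v_esc − v_c = 50.38 m/s.

Δv ≈ 50.4 m/s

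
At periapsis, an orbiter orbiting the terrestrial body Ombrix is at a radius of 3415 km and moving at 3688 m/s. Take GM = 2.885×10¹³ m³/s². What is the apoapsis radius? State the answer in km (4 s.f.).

apoapsis radius ≈ 14100 km

r_p = 3.415×10⁶ m.
Specific energy ε = v²/2 − μ/r = -1.647×10⁶ J/kg, so a = −μ/(2ε) = 8.756×10⁶ m.
The apsides satisfy r_p + r_a = 2a, so the apoapsis radius is 2a − r_p = 1.410×10⁷ m = 14098 km.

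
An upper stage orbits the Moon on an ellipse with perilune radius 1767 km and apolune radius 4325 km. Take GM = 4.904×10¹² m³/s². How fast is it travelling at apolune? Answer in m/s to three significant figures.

Semi-major axis a = (r_p + r_a)/2 = 3046.0 km = 3.046×10⁶ m.
Vis-viva: v² = μ(2/r − 1/a) = 4.904×10¹² × (4.624×10⁻⁷ − 3.283×10⁻⁷) = 6.578×10⁵ m²/s².
v = 811.0 m/s.

v ≈ 811 m/s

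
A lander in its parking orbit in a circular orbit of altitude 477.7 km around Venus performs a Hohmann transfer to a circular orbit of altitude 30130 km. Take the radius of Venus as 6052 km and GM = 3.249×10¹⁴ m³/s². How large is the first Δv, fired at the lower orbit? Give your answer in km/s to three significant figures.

r₁ = 6052 + 477.7 = 6529.7 km = 6.5297×10⁶ m.
r₂ = 6052 + 30130 = 36182 km = 3.6182×10⁷ m.
Transfer ellipse a_t = (r₁ + r₂)/2 = 2.136×10⁷ m.
At r₁: circular v_c1 = √(μ/r₁) = 7054 m/s; transfer-periapsis v_p = √[μ(2/r₁ − 1/a_t)] = 9182 m/s.
Δv₁ = v_p − v_c1 = 2128 m/s.
= 2.128 km/s.

Δv ≈ 2.13 km/s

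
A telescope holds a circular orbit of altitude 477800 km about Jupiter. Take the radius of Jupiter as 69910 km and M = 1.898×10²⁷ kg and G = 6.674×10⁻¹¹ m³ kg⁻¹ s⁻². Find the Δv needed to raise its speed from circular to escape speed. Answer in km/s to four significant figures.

Δv ≈ 6.299 km/s

μ = GM = 6.674×10⁻¹¹ × 1.898×10²⁷ = 1.267×10¹⁷ m³/s².
r = 69910 + 477800 = 547710 km = 5.4771×10⁸ m.
Circular speed v_c = √(μ/r) = 15210 m/s.
Escape speed v_esc = √(2μ/r) = √2 × v_c = 21510 m/s.
Δv = v_esc − v_c = 6299 m/s = 6.299 km/s.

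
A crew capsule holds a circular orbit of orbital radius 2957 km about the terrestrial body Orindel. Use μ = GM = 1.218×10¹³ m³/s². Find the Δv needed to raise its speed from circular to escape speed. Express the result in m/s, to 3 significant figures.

Δv ≈ 841 m/s

r = 2957 km = 2.957×10⁶ m.
Circular speed v_c = √(μ/r) = 2030 m/s.
Escape speed v_esc = √(2μ/r) = √2 × v_c = 2870 m/s.
Δv = v_esc − v_c = 840.7 m/s.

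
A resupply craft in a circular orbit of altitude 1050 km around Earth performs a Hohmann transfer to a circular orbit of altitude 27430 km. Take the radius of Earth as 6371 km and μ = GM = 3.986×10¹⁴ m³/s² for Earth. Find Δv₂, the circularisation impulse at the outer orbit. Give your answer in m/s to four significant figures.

Δv ≈ 1373 m/s

r₁ = 6371 + 1050 = 7421.0 km = 7.4210×10⁶ m.
r₂ = 6371 + 27430 = 33801 km = 3.3801×10⁷ m.
Transfer ellipse a_t = (r₁ + r₂)/2 = 2.061×10⁷ m.
At r₁: circular v_c1 = √(μ/r₁) = 7329 m/s; transfer-perigee v_p = √[μ(2/r₁ − 1/a_t)] = 9385 m/s.
At r₂: circular v_c2 = √(μ/r₂) = 3434 m/s; transfer-apogee v_a = √[μ(2/r₂ − 1/a_t)] = 2061 m/s.
Δv₂ = v_c2 − v_a = 1373 m/s.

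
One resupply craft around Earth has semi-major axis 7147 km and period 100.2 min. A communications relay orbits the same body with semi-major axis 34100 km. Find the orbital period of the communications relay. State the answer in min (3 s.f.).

T₂ ≈ 1040 min

Kepler's third law: T² ∝ a³, so T₂ = T₁ (a₂/a₁)^(3/2).
a₂/a₁ = 4.771, (a₂/a₁)^(3/2) = 10.42.
T₂ = 100.2 × 10.42 = 1044 min.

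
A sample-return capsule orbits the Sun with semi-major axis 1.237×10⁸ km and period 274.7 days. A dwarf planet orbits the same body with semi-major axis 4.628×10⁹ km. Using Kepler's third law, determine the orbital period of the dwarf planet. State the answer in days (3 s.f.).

T₂ ≈ 62900 days

Kepler's third law: T² ∝ a³, so T₂ = T₁ (a₂/a₁)^(3/2).
a₂/a₁ = 37.41, (a₂/a₁)^(3/2) = 228.8.
T₂ = 274.7 × 228.8 = 62860 days.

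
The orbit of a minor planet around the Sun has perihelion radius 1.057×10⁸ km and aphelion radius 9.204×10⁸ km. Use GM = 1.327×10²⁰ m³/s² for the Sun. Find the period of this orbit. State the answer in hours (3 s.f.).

Semi-major axis a = (r_p + r_a)/2 = (1.0570×10⁸ + 9.2040×10⁸)/2 = 5.1305×10⁸ km = 5.130×10¹¹ m.
By Kepler's third law T = 2π√(a³/μ) = 2π × 3.190×10⁷ = 2.004×10⁸ s.
= 55680 hours.

T ≈ 55700 hours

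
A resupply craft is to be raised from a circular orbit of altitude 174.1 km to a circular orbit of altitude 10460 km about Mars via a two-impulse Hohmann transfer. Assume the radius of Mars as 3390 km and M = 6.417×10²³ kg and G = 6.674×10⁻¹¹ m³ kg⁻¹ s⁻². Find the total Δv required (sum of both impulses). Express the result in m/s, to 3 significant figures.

μ = GM = 6.674×10⁻¹¹ × 6.417×10²³ = 4.283×10¹³ m³/s².
r₁ = 3390 + 174.1 = 3564.1 km = 3.5641×10⁶ m.
r₂ = 3390 + 10460 = 13850 km = 1.3850×10⁷ m.
Transfer ellipse a_t = (r₁ + r₂)/2 = 8.707×10⁶ m.
At r₁: circular v_c1 = √(μ/r₁) = 3466 m/s; transfer-periapsis v_p = √[μ(2/r₁ − 1/a_t)] = 4372 m/s.
Δv₁ = v_p − v_c1 = 905.5 m/s.
At r₂: circular v_c2 = √(μ/r₂) = 1758 m/s; transfer-apoapsis v_a = √[μ(2/r₂ − 1/a_t)] = 1125 m/s.
Δv₂ = v_c2 − v_a = 633.4 m/s.
Total Δv = Δv₁ + Δv₂ = 1539 m/s.

Δv_total ≈ 1540 m/s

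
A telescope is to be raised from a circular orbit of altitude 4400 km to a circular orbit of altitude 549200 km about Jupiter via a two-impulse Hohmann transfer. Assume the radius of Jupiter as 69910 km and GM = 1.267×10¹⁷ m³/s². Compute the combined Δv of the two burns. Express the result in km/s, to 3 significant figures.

r₁ = 69910 + 4400 = 74310 km = 7.4310×10⁷ m.
r₂ = 69910 + 549200 = 619110 km = 6.1911×10⁸ m.
Transfer ellipse a_t = (r₁ + r₂)/2 = 3.467×10⁸ m.
At r₁: circular v_c1 = √(μ/r₁) = 41290 m/s; transfer-perijove v_p = √[μ(2/r₁ − 1/a_t)] = 55180 m/s.
Δv₁ = v_p − v_c1 = 13890 m/s.
At r₂: circular v_c2 = √(μ/r₂) = 14310 m/s; transfer-apojove v_a = √[μ(2/r₂ − 1/a_t)] = 6623 m/s.
Δv₂ = v_c2 − v_a = 7683 m/s.
Total Δv = Δv₁ + Δv₂ = 21570 m/s = 21.57 km/s.

Δv_total ≈ 21.6 km/s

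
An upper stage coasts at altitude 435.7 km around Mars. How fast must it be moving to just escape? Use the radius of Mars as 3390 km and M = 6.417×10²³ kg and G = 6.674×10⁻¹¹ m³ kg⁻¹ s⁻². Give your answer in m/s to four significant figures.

v_esc ≈ 4732 m/s

μ = GM = 6.674×10⁻¹¹ × 6.417×10²³ = 4.283×10¹³ m³/s².
r = 3390 + 435.7 = 3825.7 km = 3.8257×10⁶ m.
Escape speed v_esc = √(2μ/r) = √(2 × 4.283×10¹³ / 3.826×10⁶) = √(2.239×10⁷) = 4732 m/s.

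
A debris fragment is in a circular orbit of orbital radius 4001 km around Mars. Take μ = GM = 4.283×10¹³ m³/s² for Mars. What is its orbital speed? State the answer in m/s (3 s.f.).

v ≈ 3270 m/s

r = 4001 km = 4.001×10⁶ m.
For a circular orbit v = √(μ/r) = √(4.283×10¹³ / 4.001×10⁶) = √(1.070×10⁷) = 3272 m/s.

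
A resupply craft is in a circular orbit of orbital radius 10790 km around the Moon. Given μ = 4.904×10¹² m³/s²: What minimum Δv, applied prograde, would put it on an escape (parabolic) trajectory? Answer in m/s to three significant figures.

Δv ≈ 279 m/s

r = 10790 km = 1.079×10⁷ m.
Circular speed v_c = √(μ/r) = 674.2 m/s.
Escape speed v_esc = √(2μ/r) = √2 × v_c = 953.4 m/s.
Δv = v_esc − v_c = 279.2 m/s.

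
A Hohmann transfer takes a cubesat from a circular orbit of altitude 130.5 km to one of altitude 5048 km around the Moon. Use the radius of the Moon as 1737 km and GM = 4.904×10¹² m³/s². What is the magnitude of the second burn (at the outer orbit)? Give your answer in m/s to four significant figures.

Δv ≈ 291.6 m/s

r₁ = 1737 + 130.5 = 1867.5 km = 1.8675×10⁶ m.
r₂ = 1737 + 5048 = 6785.0 km = 6.7850×10⁶ m.
Transfer ellipse a_t = (r₁ + r₂)/2 = 4.326×10⁶ m.
At r₁: circular v_c1 = √(μ/r₁) = 1620 m/s; transfer-perilune v_p = √[μ(2/r₁ − 1/a_t)] = 2029 m/s.
At r₂: circular v_c2 = √(μ/r₂) = 850.2 m/s; transfer-apolune v_a = √[μ(2/r₂ − 1/a_t)] = 558.6 m/s.
Δv₂ = v_c2 − v_a = 291.6 m/s.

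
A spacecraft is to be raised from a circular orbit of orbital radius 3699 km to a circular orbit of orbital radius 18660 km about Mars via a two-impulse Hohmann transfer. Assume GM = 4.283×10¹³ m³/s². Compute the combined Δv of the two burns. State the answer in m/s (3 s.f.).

Δv_total ≈ 1640 m/s

r₁ = 3699 km = 3.699×10⁶ m.
r₂ = 18660 km = 1.866×10⁷ m.
Transfer ellipse a_t = (r₁ + r₂)/2 = 1.118×10⁷ m.
At r₁: circular v_c1 = √(μ/r₁) = 3403 m/s; transfer-periapsis v_p = √[μ(2/r₁ − 1/a_t)] = 4396 m/s.
Δv₁ = v_p − v_c1 = 993.4 m/s.
At r₂: circular v_c2 = √(μ/r₂) = 1515 m/s; transfer-apoapsis v_a = √[μ(2/r₂ − 1/a_t)] = 871.5 m/s.
Δv₂ = v_c2 − v_a = 643.6 m/s.
Total Δv = Δv₁ + Δv₂ = 1637 m/s.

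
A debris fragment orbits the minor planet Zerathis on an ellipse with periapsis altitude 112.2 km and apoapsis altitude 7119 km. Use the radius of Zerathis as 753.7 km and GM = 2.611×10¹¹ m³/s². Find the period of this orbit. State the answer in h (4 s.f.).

r_p = 753.7 + 112.2 = 865.90 km = 8.6590×10⁵ m.
r_a = 753.7 + 7119 = 7872.7 km = 7.8727×10⁶ m.
Semi-major axis a = (r_p + r_a)/2 = (865.90 + 7872.7)/2 = 4369.3 km = 4.369×10⁶ m.
By Kepler's third law T = 2π√(a³/μ) = 2π × 1.787×10⁴ = 1.123×10⁵ s.
= 31.20 h.

T ≈ 31.20 h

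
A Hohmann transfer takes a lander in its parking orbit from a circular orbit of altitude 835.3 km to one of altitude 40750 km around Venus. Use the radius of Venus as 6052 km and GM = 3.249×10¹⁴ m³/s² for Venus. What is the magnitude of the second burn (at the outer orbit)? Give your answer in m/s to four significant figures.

r₁ = 6052 + 835.3 = 6887.3 km = 6.8873×10⁶ m.
r₂ = 6052 + 40750 = 46802 km = 4.6802×10⁷ m.
Transfer ellipse a_t = (r₁ + r₂)/2 = 2.684×10⁷ m.
At r₁: circular v_c1 = √(μ/r₁) = 6868 m/s; transfer-periapsis v_p = √[μ(2/r₁ − 1/a_t)] = 9069 m/s.
At r₂: circular v_c2 = √(μ/r₂) = 2635 m/s; transfer-apoapsis v_a = √[μ(2/r₂ − 1/a_t)] = 1335 m/s.
Δv₂ = v_c2 − v_a = 1300 m/s.

Δv ≈ 1300 m/s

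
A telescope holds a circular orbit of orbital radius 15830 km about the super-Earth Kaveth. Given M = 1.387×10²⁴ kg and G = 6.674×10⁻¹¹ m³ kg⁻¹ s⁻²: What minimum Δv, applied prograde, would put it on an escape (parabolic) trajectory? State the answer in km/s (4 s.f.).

Δv ≈ 1.002 km/s

μ = GM = 6.674×10⁻¹¹ × 1.387×10²⁴ = 9.257×10¹³ m³/s².
r = 15830 km = 1.583×10⁷ m.
Circular speed v_c = √(μ/r) = 2418 m/s.
Escape speed v_esc = √(2μ/r) = √2 × v_c = 3420 m/s.
Δv = v_esc − v_c = 1002 m/s = 1.002 km/s.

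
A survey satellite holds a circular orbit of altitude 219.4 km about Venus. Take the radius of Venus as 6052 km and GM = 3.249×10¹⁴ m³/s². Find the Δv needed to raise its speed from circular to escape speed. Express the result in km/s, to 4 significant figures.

r = 6052 + 219.4 = 6271.4 km = 6.2714×10⁶ m.
Circular speed v_c = √(μ/r) = 7198 m/s.
Escape speed v_esc = √(2μ/r) = √2 × v_c = 10180 m/s.
Δv = v_esc − v_c = 2981 m/s = 2.981 km/s.

Δv ≈ 2.981 km/s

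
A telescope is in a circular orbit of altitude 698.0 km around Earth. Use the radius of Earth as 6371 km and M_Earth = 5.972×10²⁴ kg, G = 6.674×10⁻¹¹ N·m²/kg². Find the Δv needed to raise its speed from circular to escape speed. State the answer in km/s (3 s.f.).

Δv ≈ 3.11 km/s

μ = GM = 6.674×10⁻¹¹ × 5.972×10²⁴ = 3.986×10¹⁴ m³/s².
r = 6371 + 698.0 = 7069.0 km = 7.0690×10⁶ m.
Circular speed v_c = √(μ/r) = 7509 m/s.
Escape speed v_esc = √(2μ/r) = √2 × v_c = 10620 m/s.
Δv = v_esc − v_c = 3110 m/s = 3.110 km/s.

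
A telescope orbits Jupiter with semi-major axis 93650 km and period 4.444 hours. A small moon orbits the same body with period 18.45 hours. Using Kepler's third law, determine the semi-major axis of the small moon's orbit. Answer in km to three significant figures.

a₂ ≈ 2.42×10⁵ km

Kepler's third law: a³ ∝ T², so a₂ = a₁ (T₂/T₁)^(2/3).
T₂/T₁ = 4.152, (T₂/T₁)^(2/3) = 2.583.
a₂ = 93650 × 2.583 = 2.419×10⁵ km.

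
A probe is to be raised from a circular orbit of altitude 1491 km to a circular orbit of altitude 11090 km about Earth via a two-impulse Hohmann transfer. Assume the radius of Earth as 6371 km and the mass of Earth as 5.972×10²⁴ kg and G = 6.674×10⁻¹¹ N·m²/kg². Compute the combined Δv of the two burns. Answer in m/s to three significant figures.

μ = GM = 6.674×10⁻¹¹ × 5.972×10²⁴ = 3.986×10¹⁴ m³/s².
r₁ = 6371 + 1491 = 7862.0 km = 7.8620×10⁶ m.
r₂ = 6371 + 11090 = 17461 km = 1.7461×10⁷ m.
Transfer ellipse a_t = (r₁ + r₂)/2 = 1.266×10⁷ m.
At r₁: circular v_c1 = √(μ/r₁) = 7120 m/s; transfer-perigee v_p = √[μ(2/r₁ − 1/a_t)] = 8361 m/s.
Δv₁ = v_p − v_c1 = 1241 m/s.
At r₂: circular v_c2 = √(μ/r₂) = 4778 m/s; transfer-apogee v_a = √[μ(2/r₂ − 1/a_t)] = 3765 m/s.
Δv₂ = v_c2 − v_a = 1013 m/s.
Total Δv = Δv₁ + Δv₂ = 2254 m/s.

Δv_total ≈ 2250 m/s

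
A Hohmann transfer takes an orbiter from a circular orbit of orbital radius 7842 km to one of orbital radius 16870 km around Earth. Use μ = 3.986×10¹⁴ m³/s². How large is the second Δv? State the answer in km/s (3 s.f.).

Δv ≈ 0.988 km/s

r₁ = 7842 km = 7.842×10⁶ m.
r₂ = 16870 km = 1.687×10⁷ m.
Transfer ellipse a_t = (r₁ + r₂)/2 = 1.236×10⁷ m.
At r₁: circular v_c1 = √(μ/r₁) = 7129 m/s; transfer-perigee v_p = √[μ(2/r₁ − 1/a_t)] = 8331 m/s.
At r₂: circular v_c2 = √(μ/r₂) = 4861 m/s; transfer-apogee v_a = √[μ(2/r₂ − 1/a_t)] = 3872 m/s.
Δv₂ = v_c2 − v_a = 988.4 m/s.
= 0.9884 km/s.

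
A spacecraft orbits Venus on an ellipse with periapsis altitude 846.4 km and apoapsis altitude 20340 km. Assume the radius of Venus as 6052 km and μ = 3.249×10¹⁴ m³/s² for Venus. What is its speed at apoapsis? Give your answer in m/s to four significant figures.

v ≈ 2259 m/s

r_p = 6052 + 846.4 = 6898.4 km = 6.8984×10⁶ m.
r_a = 6052 + 20340 = 26392 km = 2.6392×10⁷ m.
Semi-major axis a = (r_p + r_a)/2 = 16645 km = 1.665×10⁷ m.
Vis-viva: v² = μ(2/r − 1/a) = 3.249×10¹⁴ × (7.578×10⁻⁸ − 6.008×10⁻⁸) = 5.102×10⁶ m²/s².
v = 2259 m/s.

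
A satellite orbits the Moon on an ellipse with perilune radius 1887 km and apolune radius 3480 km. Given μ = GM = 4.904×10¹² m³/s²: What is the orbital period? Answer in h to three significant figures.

Semi-major axis a = (r_p + r_a)/2 = (1887.0 + 3480.0)/2 = 2683.5 km = 2.684×10⁶ m.
By Kepler's third law T = 2π√(a³/μ) = 2π × 1.985×10³ = 1.247×10⁴ s.
= 3.465 h.

T ≈ 3.46 h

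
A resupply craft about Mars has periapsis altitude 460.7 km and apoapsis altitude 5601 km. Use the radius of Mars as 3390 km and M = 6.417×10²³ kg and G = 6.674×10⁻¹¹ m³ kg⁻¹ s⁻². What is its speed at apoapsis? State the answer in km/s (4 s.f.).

μ = GM = 6.674×10⁻¹¹ × 6.417×10²³ = 4.283×10¹³ m³/s².
r_p = 3390 + 460.7 = 3850.7 km = 3.8507×10⁶ m.
r_a = 3390 + 5601 = 8991.0 km = 8.9910×10⁶ m.
Semi-major axis a = (r_p + r_a)/2 = 6420.9 km = 6.421×10⁶ m.
Vis-viva: v² = μ(2/r − 1/a) = 4.283×10¹³ × (2.224×10⁻⁷ − 1.557×10⁻⁷) = 2.857×10⁶ m²/s².
v = 1690 m/s = 1.690 km/s.

v ≈ 1.690 km/s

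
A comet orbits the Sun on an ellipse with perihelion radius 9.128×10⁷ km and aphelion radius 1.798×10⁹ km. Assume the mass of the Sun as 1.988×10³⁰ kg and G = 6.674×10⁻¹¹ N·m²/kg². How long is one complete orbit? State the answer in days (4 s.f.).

T ≈ 5796 days

μ = GM = 6.674×10⁻¹¹ × 1.988×10³⁰ = 1.327×10²⁰ m³/s².
Semi-major axis a = (r_p + r_a)/2 = (9.1280×10⁷ + 1.7980×10⁹)/2 = 9.4464×10⁸ km = 9.446×10¹¹ m.
By Kepler's third law T = 2π√(a³/μ) = 2π × 7.971×10⁷ = 5.008×10⁸ s.
= 5796 days.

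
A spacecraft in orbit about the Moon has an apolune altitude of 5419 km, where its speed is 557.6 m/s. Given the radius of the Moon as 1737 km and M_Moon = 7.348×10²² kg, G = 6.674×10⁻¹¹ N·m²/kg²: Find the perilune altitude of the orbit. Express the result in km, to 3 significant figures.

perilune altitude ≈ 363 km

μ = GM = 6.674×10⁻¹¹ × 7.348×10²² = 4.904×10¹² m³/s².
r_a = 1737 + 5419 = 7156.0 km = 7.156×10⁶ m.
Specific energy ε = v²/2 − μ/r = -5.298×10⁵ J/kg, so a = −μ/(2ε) = 4.628×10⁶ m.
The apsides satisfy r_p + r_a = 2a, so the perilune radius is 2a − r_a = 2.100×10⁶ m = 2099.6 km.
Perilune altitude = 2099.6 − 1737 = 362.59 km.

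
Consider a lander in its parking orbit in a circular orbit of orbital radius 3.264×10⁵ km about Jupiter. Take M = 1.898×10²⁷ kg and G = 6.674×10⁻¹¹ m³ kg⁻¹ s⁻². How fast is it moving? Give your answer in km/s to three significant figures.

μ = GM = 6.674×10⁻¹¹ × 1.898×10²⁷ = 1.267×10¹⁷ m³/s².
r = 3.264×10⁵ km = 3.264×10⁸ m.
For a circular orbit v = √(μ/r) = √(1.267×10¹⁷ / 3.264×10⁸) = √(3.881×10⁸) = 19700 m/s.
That is 19.70 km/s.

v ≈ 19.7 km/s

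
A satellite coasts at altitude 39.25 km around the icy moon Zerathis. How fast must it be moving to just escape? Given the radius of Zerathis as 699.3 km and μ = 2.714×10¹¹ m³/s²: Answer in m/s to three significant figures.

v_esc ≈ 857 m/s

r = 699.3 + 39.25 = 738.55 km = 7.3855×10⁵ m.
Escape speed v_esc = √(2μ/r) = √(2 × 2.714×10¹¹ / 7.386×10⁵) = √(7.350×10⁵) = 857.3 m/s.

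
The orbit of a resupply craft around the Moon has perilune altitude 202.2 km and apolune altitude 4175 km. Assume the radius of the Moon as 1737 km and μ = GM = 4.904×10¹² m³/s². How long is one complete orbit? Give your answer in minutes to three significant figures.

T ≈ 368 minutes

r_p = 1737 + 202.2 = 1939.2 km = 1.9392×10⁶ m.
r_a = 1737 + 4175 = 5912.0 km = 5.9120×10⁶ m.
Semi-major axis a = (r_p + r_a)/2 = (1939.2 + 5912.0)/2 = 3925.6 km = 3.926×10⁶ m.
By Kepler's third law T = 2π√(a³/μ) = 2π × 3.512×10³ = 2.207×10⁴ s.
= 367.8 minutes.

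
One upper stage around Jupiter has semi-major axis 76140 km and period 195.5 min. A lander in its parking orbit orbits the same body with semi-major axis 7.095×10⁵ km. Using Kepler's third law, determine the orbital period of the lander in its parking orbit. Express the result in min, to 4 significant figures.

T₂ ≈ 5561 min

Kepler's third law: T² ∝ a³, so T₂ = T₁ (a₂/a₁)^(3/2).
a₂/a₁ = 9.318, (a₂/a₁)^(3/2) = 28.45.
T₂ = 195.5 × 28.45 = 5561 min.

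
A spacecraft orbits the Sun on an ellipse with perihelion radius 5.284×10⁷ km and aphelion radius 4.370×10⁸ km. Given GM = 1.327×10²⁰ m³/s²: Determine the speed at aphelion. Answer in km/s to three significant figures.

Semi-major axis a = (r_p + r_a)/2 = 2.4492×10⁸ km = 2.449×10¹¹ m.
Vis-viva: v² = μ(2/r − 1/a) = 1.327×10²⁰ × (4.577×10⁻¹² − 4.083×10⁻¹²) = 6.551×10⁷ m²/s².
v = 8094 m/s = 8.094 km/s.

v ≈ 8.09 km/s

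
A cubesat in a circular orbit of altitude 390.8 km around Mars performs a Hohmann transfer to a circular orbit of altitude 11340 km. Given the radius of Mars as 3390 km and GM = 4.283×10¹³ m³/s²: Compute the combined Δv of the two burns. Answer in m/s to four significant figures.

Δv_total ≈ 1496 m/s

r₁ = 3390 + 390.8 = 3780.8 km = 3.7808×10⁶ m.
r₂ = 3390 + 11340 = 14730 km = 1.4730×10⁷ m.
Transfer ellipse a_t = (r₁ + r₂)/2 = 9.255×10⁶ m.
At r₁: circular v_c1 = √(μ/r₁) = 3366 m/s; transfer-periapsis v_p = √[μ(2/r₁ − 1/a_t)] = 4246 m/s.
Δv₁ = v_p − v_c1 = 880.3 m/s.
At r₂: circular v_c2 = √(μ/r₂) = 1705 m/s; transfer-apoapsis v_a = √[μ(2/r₂ − 1/a_t)] = 1090 m/s.
Δv₂ = v_c2 − v_a = 615.3 m/s.
Total Δv = Δv₁ + Δv₂ = 1496 m/s.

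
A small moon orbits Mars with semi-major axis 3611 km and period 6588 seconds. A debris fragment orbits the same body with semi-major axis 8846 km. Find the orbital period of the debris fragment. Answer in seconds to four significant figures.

Kepler's third law: T² ∝ a³, so T₂ = T₁ (a₂/a₁)^(3/2).
a₂/a₁ = 2.450, (a₂/a₁)^(3/2) = 3.834.
T₂ = 6588 × 3.834 = 25260 seconds.

T₂ ≈ 25260 seconds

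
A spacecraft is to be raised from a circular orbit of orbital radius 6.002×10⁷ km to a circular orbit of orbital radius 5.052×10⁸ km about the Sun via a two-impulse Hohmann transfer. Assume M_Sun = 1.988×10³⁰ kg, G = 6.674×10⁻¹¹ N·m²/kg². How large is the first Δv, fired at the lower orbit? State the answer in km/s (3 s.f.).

μ = GM = 6.674×10⁻¹¹ × 1.988×10³⁰ = 1.327×10²⁰ m³/s².
r₁ = 6.002×10⁷ km = 6.002×10¹⁰ m.
r₂ = 5.052×10⁸ km = 5.052×10¹¹ m.
Transfer ellipse a_t = (r₁ + r₂)/2 = 2.826×10¹¹ m.
At r₁: circular v_c1 = √(μ/r₁) = 47020 m/s; transfer-perihelion v_p = √[μ(2/r₁ − 1/a_t)] = 62860 m/s.
Δv₁ = v_p − v_c1 = 15850 m/s.
= 15.85 km/s.

Δv ≈ 15.8 km/s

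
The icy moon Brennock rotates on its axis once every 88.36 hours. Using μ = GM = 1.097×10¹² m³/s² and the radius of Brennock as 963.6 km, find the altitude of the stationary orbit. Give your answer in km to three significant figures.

T = 88.36 hours = 3.181×10⁵ s.
A synchronous orbit has period T, so by Kepler's third law a = (μT²/4π²)^(1/3).
μT²/4π² = 1.097×10¹² × (3.181×10⁵)² / 39.48 = 2.812×10²¹ m³.
a = 1.411×10⁷ m = 14114 km.
Altitude h = a − R = 14114 − 963.6 = 13151 km.

h_sync ≈ 13200 km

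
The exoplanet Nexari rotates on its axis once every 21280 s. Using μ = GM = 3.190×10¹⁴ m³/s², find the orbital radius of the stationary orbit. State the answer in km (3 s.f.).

r_sync ≈ 15400 km

A synchronous orbit has period T, so by Kepler's third law a = (μT²/4π²)^(1/3).
μT²/4π² = 3.190×10¹⁴ × (2.128×10⁴)² / 39.48 = 3.659×10²¹ m³.
a = 1.541×10⁷ m = 15410 km.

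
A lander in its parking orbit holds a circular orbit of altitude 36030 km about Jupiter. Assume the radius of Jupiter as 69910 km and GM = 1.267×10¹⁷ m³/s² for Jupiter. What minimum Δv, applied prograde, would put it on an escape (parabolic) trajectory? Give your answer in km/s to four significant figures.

r = 69910 + 36030 = 105940 km = 1.0594×10⁸ m.
Circular speed v_c = √(μ/r) = 34580 m/s.
Escape speed v_esc = √(2μ/r) = √2 × v_c = 48910 m/s.
Δv = v_esc − v_c = 14320 m/s = 14.32 km/s.

Δv ≈ 14.32 km/s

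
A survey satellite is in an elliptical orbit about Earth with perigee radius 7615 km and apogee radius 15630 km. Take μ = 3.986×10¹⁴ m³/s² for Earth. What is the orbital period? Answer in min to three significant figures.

T ≈ 208 min

Semi-major axis a = (r_p + r_a)/2 = (7615.0 + 15630)/2 = 11622 km = 1.162×10⁷ m.
By Kepler's third law T = 2π√(a³/μ) = 2π × 1.985×10³ = 1.247×10⁴ s.
= 207.8 min.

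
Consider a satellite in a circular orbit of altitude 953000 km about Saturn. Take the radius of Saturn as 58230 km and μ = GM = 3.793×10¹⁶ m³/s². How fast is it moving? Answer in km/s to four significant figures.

r = 58230 + 953000 = 1011200 km = 1.0112×10⁹ m.
For a circular orbit v = √(μ/r) = √(3.793×10¹⁶ / 1.011×10⁹) = √(3.751×10⁷) = 6124 m/s.
That is 6.124 km/s.

v ≈ 6.124 km/s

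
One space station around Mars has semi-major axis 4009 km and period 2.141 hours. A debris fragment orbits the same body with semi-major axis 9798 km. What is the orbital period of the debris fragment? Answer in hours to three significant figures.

T₂ ≈ 8.18 hours

Kepler's third law: T² ∝ a³, so T₂ = T₁ (a₂/a₁)^(3/2).
a₂/a₁ = 2.444, (a₂/a₁)^(3/2) = 3.821.
T₂ = 2.141 × 3.821 = 8.180 hours.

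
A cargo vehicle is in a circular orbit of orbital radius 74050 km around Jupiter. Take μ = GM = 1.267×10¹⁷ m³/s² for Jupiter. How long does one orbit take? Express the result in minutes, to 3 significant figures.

T ≈ 187 minutes

r = 74050 km = 7.405×10⁷ m.
Kepler's third law: T = 2π√(r³/μ) = 2π√((7.405×10⁷)³ / 1.267×10¹⁷).
r³/μ = 3.205×10⁶ s², so T = 2π × 1.790×10³ = 1.125×10⁴ s.
Converting: 1.125×10⁴ s ÷ 60.00 = 187.5 minutes.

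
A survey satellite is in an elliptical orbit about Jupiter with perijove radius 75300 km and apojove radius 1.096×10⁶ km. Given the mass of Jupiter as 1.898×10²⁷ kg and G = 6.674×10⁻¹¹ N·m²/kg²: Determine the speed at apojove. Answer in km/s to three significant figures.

μ = GM = 6.674×10⁻¹¹ × 1.898×10²⁷ = 1.267×10¹⁷ m³/s².
Semi-major axis a = (r_p + r_a)/2 = 5.8565×10⁵ km = 5.856×10⁸ m.
Vis-viva: v² = μ(2/r − 1/a) = 1.267×10¹⁷ × (1.825×10⁻⁹ − 1.708×10⁻⁹) = 1.486×10⁷ m²/s².
v = 3855 m/s = 3.855 km/s.

v ≈ 3.85 km/s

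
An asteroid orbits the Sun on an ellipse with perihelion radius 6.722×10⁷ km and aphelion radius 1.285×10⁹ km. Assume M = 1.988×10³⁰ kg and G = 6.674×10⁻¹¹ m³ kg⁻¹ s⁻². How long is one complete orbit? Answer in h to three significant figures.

μ = GM = 6.674×10⁻¹¹ × 1.988×10³⁰ = 1.327×10²⁰ m³/s².
Semi-major axis a = (r_p + r_a)/2 = (6.7220×10⁷ + 1.2850×10⁹)/2 = 6.7611×10⁸ km = 6.761×10¹¹ m.
By Kepler's third law T = 2π√(a³/μ) = 2π × 4.826×10⁷ = 3.033×10⁸ s.
= 84240 h.

T ≈ 84200 h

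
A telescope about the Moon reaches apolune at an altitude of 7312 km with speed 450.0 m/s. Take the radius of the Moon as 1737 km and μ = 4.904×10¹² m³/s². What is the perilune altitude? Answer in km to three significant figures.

perilune altitude ≈ 342 km

r_a = 1737 + 7312 = 9049.0 km = 9.049×10⁶ m.
Specific energy ε = v²/2 − μ/r = -4.407×10⁵ J/kg, so a = −μ/(2ε) = 5.564×10⁶ m.
The apsides satisfy r_p + r_a = 2a, so the perilune radius is 2a − r_a = 2.079×10⁶ m = 2079.0 km.
Perilune altitude = 2079.0 − 1737 = 342.05 km.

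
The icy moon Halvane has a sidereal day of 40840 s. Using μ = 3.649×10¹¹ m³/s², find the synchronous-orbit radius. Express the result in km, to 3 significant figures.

A synchronous orbit has period T, so by Kepler's third law a = (μT²/4π²)^(1/3).
μT²/4π² = 3.649×10¹¹ × (4.084×10⁴)² / 39.48 = 1.542×10¹⁹ m³.
a = 2.489×10⁶ m = 2488.8 km.

r_sync ≈ 2490 km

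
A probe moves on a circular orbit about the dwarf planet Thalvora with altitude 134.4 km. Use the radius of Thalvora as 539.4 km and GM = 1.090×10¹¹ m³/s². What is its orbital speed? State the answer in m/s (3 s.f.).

v ≈ 402 m/s

r = 539.4 + 134.4 = 673.80 km = 6.7380×10⁵ m.
For a circular orbit v = √(μ/r) = √(1.090×10¹¹ / 6.738×10⁵) = √(1.618×10⁵) = 402.2 m/s.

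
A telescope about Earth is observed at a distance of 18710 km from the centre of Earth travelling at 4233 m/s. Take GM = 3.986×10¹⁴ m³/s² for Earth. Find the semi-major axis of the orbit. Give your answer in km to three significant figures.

a ≈ 16100 km

r = 1.871×10⁷ m.
Specific orbital energy ε = v²/2 − μ/r = (4233)²/2 − 3.986×10¹⁴/1.871×10⁷ = -1.234×10⁷ J/kg.
Since ε = −μ/(2a), a = −μ/(2ε) = 1.614×10⁷ m = 16144 km.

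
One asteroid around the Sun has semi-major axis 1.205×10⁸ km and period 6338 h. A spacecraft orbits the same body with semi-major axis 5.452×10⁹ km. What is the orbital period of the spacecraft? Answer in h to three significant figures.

T₂ ≈ 1.93×10⁶ h

Kepler's third law: T² ∝ a³, so T₂ = T₁ (a₂/a₁)^(3/2).
a₂/a₁ = 45.24, (a₂/a₁)^(3/2) = 304.3.
T₂ = 6338 × 304.3 = 1.929×10⁶ h.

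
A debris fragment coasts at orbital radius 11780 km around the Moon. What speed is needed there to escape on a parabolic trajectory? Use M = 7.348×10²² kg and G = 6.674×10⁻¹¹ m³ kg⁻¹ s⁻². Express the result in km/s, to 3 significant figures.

v_esc ≈ 0.912 km/s

μ = GM = 6.674×10⁻¹¹ × 7.348×10²² = 4.904×10¹² m³/s².
r = 11780 km = 1.178×10⁷ m.
Escape speed v_esc = √(2μ/r) = √(2 × 4.904×10¹² / 1.178×10⁷) = √(8.326×10⁵) = 912.5 m/s.
= 0.9125 km/s.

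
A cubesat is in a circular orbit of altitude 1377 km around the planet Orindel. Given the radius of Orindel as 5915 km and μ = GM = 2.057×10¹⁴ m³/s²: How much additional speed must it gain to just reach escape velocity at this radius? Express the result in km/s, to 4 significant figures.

Δv ≈ 2.200 km/s

r = 5915 + 1377 = 7292.0 km = 7.2920×10⁶ m.
Circular speed v_c = √(μ/r) = 5311 m/s.
Escape speed v_esc = √(2μ/r) = √2 × v_c = 7511 m/s.
Δv = v_esc − v_c = 2200 m/s = 2.200 km/s.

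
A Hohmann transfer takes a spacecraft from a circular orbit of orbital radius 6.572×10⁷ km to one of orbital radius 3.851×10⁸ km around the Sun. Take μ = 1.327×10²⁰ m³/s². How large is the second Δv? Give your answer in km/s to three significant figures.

Δv ≈ 8.54 km/s

r₁ = 6.572×10⁷ km = 6.572×10¹⁰ m.
r₂ = 3.851×10⁸ km = 3.851×10¹¹ m.
Transfer ellipse a_t = (r₁ + r₂)/2 = 2.254×10¹¹ m.
At r₁: circular v_c1 = √(μ/r₁) = 44940 m/s; transfer-perihelion v_p = √[μ(2/r₁ − 1/a_t)] = 58730 m/s.
At r₂: circular v_c2 = √(μ/r₂) = 18560 m/s; transfer-aphelion v_a = √[μ(2/r₂ − 1/a_t)] = 10020 m/s.
Δv₂ = v_c2 − v_a = 8540 m/s.
= 8.540 km/s.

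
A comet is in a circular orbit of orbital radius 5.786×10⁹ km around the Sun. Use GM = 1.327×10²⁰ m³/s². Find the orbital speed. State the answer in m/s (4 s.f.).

v ≈ 4789 m/s

r = 5.786×10⁹ km = 5.786×10¹² m.
For a circular orbit v = √(μ/r) = √(1.327×10²⁰ / 5.786×10¹²) = √(2.293×10⁷) = 4789 m/s.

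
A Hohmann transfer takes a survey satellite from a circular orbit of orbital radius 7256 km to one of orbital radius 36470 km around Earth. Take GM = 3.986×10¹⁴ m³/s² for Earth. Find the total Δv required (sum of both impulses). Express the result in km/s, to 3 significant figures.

Δv_total ≈ 3.56 km/s

r₁ = 7256 km = 7.256×10⁶ m.
r₂ = 36470 km = 3.647×10⁷ m.
Transfer ellipse a_t = (r₁ + r₂)/2 = 2.186×10⁷ m.
At r₁: circular v_c1 = √(μ/r₁) = 7412 m/s; transfer-perigee v_p = √[μ(2/r₁ − 1/a_t)] = 9573 m/s.
Δv₁ = v_p − v_c1 = 2161 m/s.
At r₂: circular v_c2 = √(μ/r₂) = 3306 m/s; transfer-apogee v_a = √[μ(2/r₂ − 1/a_t)] = 1905 m/s.
Δv₂ = v_c2 − v_a = 1401 m/s.
Total Δv = Δv₁ + Δv₂ = 3562 m/s = 3.562 km/s.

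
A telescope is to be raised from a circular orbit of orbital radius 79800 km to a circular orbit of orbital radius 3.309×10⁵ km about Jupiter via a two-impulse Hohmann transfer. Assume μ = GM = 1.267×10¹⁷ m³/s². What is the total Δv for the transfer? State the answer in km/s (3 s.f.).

r₁ = 79800 km = 7.980×10⁷ m.
r₂ = 3.309×10⁵ km = 3.309×10⁸ m.
Transfer ellipse a_t = (r₁ + r₂)/2 = 2.054×10⁸ m.
At r₁: circular v_c1 = √(μ/r₁) = 39850 m/s; transfer-perijove v_p = √[μ(2/r₁ − 1/a_t)] = 50580 m/s.
Δv₁ = v_p − v_c1 = 10730 m/s.
At r₂: circular v_c2 = √(μ/r₂) = 19570 m/s; transfer-apojove v_a = √[μ(2/r₂ − 1/a_t)] = 12200 m/s.
Δv₂ = v_c2 − v_a = 7370 m/s.
Total Δv = Δv₁ + Δv₂ = 18100 m/s = 18.10 km/s.

Δv_total ≈ 18.1 km/s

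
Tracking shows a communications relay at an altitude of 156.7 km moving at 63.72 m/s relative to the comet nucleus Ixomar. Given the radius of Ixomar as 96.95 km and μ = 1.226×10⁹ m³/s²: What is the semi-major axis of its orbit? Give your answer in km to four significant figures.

r = 96.95 + 156.7 = 253.65 km = 2.536×10⁵ m.
Vis-viva rearranged: 1/a = 2/r − v²/μ = 7.885×10⁻⁶ − 3.312×10⁻⁶ = 4.573×10⁻⁶ m⁻¹.
a = 2.187×10⁵ m = 218.67 km.

a ≈ 218.7 km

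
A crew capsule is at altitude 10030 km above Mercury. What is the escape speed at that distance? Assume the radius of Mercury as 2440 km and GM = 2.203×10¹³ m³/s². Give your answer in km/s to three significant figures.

r = 2440 + 10030 = 12470 km = 1.2470×10⁷ m.
Escape speed v_esc = √(2μ/r) = √(2 × 2.203×10¹³ / 1.247×10⁷) = √(3.533×10⁶) = 1880 m/s.
= 1.880 km/s.

v_esc ≈ 1.88 km/s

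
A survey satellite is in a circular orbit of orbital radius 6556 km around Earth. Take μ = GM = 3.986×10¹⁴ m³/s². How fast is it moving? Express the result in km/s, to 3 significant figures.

r = 6556 km = 6.556×10⁶ m.
For a circular orbit v = √(μ/r) = √(3.986×10¹⁴ / 6.556×10⁶) = √(6.080×10⁷) = 7797 m/s.
That is 7.797 km/s.

v ≈ 7.80 km/s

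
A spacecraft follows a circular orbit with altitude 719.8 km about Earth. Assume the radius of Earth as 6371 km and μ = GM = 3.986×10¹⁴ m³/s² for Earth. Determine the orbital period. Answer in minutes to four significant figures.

r = 6371 + 719.8 = 7090.8 km = 7.0908×10⁶ m.
Kepler's third law: T = 2π√(r³/μ) = 2π√((7.091×10⁶)³ / 3.986×10¹⁴).
r³/μ = 8.944×10⁵ s², so T = 2π × 9.457×10² = 5.942×10³ s.
Converting: 5.942×10³ s ÷ 60.00 = 99.04 minutes.

T ≈ 99.04 minutes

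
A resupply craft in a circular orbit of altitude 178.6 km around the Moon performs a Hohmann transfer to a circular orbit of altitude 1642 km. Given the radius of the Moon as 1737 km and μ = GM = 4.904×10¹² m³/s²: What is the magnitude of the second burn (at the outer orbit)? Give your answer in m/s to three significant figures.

Δv ≈ 180 m/s

r₁ = 1737 + 178.6 = 1915.6 km = 1.9156×10⁶ m.
r₂ = 1737 + 1642 = 3379.0 km = 3.3790×10⁶ m.
Transfer ellipse a_t = (r₁ + r₂)/2 = 2.647×10⁶ m.
At r₁: circular v_c1 = √(μ/r₁) = 1600 m/s; transfer-perilune v_p = √[μ(2/r₁ − 1/a_t)] = 1808 m/s.
At r₂: circular v_c2 = √(μ/r₂) = 1205 m/s; transfer-apolune v_a = √[μ(2/r₂ − 1/a_t)] = 1025 m/s.
Δv₂ = v_c2 − v_a = 179.9 m/s.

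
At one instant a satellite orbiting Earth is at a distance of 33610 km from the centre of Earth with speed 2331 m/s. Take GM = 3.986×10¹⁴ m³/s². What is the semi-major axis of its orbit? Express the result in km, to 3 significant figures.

r = 3.361×10⁷ m.
Vis-viva rearranged: 1/a = 2/r − v²/μ = 5.951×10⁻⁸ − 1.363×10⁻⁸ = 4.587×10⁻⁸ m⁻¹.
a = 2.180×10⁷ m = 21799 km.

a ≈ 21800 km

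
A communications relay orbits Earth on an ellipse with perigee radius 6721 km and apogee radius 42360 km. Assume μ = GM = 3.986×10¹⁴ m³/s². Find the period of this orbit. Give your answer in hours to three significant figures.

Semi-major axis a = (r_p + r_a)/2 = (6721.0 + 42360)/2 = 24540 km = 2.454×10⁷ m.
By Kepler's third law T = 2π√(a³/μ) = 2π × 6.089×10³ = 3.826×10⁴ s.
= 10.63 hours.

T ≈ 10.6 hours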